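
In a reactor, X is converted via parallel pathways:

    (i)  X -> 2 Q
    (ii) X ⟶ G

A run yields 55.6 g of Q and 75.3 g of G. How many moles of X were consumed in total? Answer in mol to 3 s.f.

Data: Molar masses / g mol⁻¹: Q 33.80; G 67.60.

1.94 mol

n(Q) = 55.6 / 33.80 = 1.645 mol
n(G) = 75.3 / 67.60 = 1.114 mol
n(X) via (i) = (1/2)×1.645 = 0.8225 mol
n(X) via (ii) = (1/1)×1.114 = 1.114 mol
total n(X) = 0.8225 + 1.114 = 1.937 mol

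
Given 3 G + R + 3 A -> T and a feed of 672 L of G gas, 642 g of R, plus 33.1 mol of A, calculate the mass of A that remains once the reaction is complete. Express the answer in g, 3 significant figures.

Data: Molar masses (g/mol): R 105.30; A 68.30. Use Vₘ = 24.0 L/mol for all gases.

n(G) = 672.0 / 24.0 = 28.00 mol
n(R) = 642.0 / 105.30 = 6.097 mol
n(A) = 33.10 mol
n/ν → G: 9.333, R: 6.097, A: 11.03; R is limiting.
A consumed = (3/1) × 6.097 = 18.29 mol
A remaining = 33.10 − 18.29 = 14.81 mol
mass = 14.81 × 68.30 = 1012 g

1010 g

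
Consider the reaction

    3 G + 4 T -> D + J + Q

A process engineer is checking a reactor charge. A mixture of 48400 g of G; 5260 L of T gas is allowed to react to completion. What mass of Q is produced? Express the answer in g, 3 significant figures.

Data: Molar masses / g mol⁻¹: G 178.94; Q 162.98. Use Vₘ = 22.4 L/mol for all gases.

n(G) = 48400 / 178.94 = 270.5 mol
n(T) = 5260 / 22.4 = 234.8 mol
n/ν for G = 270.5/3 = 90.17
n/ν for T = 234.8/4 = 58.70
Smallest n/ν is T → limiting reagent.
n(Q) = (1/4) × 234.8 = 58.70 mol
mass = 58.70 × 162.98 = 9567 g

9570 g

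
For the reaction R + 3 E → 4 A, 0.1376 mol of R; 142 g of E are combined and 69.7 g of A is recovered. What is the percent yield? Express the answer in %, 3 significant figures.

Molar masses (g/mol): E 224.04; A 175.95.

72.0 %

n(R) = 0.1376 mol
n(E) = 142.0 / 224.04 = 0.6338 mol
n/ν for R = 0.1376/1 = 0.1376
n/ν for E = 0.6338/3 = 0.2113
Smallest n/ν is R → limiting reagent.
theoretical n(A) = (4/1) × 0.1376 = 0.5504 mol → 96.84 g
% yield = 69.7 / 96.84 × 100 = 71.97 %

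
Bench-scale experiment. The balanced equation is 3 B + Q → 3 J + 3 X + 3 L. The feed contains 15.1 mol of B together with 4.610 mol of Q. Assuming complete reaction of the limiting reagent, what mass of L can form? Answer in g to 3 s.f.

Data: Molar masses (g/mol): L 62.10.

859 g

n(B) = 15.10 mol
n(Q) = 4.610 mol
n/ν → B: 5.033, Q: 4.610; Q is limiting.
n(L) = (3/1) × 4.610 = 13.83 mol
mass = 13.83 × 62.10 = 858.8 g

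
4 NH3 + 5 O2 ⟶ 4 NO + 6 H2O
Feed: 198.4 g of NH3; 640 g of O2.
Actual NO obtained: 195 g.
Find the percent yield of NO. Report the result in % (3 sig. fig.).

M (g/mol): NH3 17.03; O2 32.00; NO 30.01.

n(NH3) = 198.4 / 17.03 = 11.65 mol
n(O2) = 640.0 / 32.00 = 20.00 mol
n/ν for NH3 = 11.65/4 = 2.913
n/ν for O2 = 20.00/5 = 4.000
Smallest n/ν is NH3 → limiting reagent.
theoretical n(NO) = (4/4) × 11.65 = 11.65 mol → 349.6 g
% yield = 195 / 349.6 × 100 = 55.78 %

55.8 %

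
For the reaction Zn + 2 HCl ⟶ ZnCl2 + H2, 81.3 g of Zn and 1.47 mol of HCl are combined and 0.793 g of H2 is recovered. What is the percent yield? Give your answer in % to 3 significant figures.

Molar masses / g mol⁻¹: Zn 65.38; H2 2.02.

53.4 %

n(Zn) = 81.30 / 65.38 = 1.243 mol
n(HCl) = 1.470 mol
n/ν → Zn: 1.243, HCl: 0.7350; HCl is limiting.
theoretical n(H2) = (1/2) × 1.470 = 0.7350 mol → 1.485 g
% yield = 0.793 / 1.485 × 100 = 53.40 %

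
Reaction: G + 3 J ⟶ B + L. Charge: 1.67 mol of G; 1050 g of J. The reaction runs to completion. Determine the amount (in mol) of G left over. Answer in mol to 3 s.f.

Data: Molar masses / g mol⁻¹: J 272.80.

0.387 mol

n(G) = 1.670 mol
n(J) = 1050 / 272.80 = 3.849 mol
n/ν → G: 1.670, J: 1.283; J is limiting.
G consumed = (1/3) × 3.849 = 1.283 mol
G remaining = 1.670 − 1.283 = 0.3870 mol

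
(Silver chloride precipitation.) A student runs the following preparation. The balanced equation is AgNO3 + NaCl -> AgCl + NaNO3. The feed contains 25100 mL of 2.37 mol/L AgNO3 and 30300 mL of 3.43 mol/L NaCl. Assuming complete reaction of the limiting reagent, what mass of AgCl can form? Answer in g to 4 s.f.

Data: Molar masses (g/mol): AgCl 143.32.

8526 g

n(AgNO3) = 2.37 × 25100/1000 = 59.49 mol
n(NaCl) = 3.43 × 30300/1000 = 103.9 mol
n/ν → AgNO3: 59.49, NaCl: 103.9; AgNO3 is limiting.
n(AgCl) = (1/1) × 59.49 = 59.49 mol
mass = 59.49 × 143.32 = 8526 g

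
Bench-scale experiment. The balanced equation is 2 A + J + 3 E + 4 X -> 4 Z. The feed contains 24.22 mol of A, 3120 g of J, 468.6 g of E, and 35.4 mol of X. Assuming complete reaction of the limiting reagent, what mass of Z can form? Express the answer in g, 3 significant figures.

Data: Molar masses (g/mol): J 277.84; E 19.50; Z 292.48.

9370 g

n(A) = 24.22 mol
n(J) = 3120 / 277.84 = 11.23 mol
n(E) = 468.6 / 19.50 = 24.03 mol
n(X) = 35.40 mol
n/ν for A = 24.22/2 = 12.11
n/ν for J = 11.23/1 = 11.23
n/ν for E = 24.03/3 = 8.010
n/ν for X = 35.40/4 = 8.850
Smallest n/ν is E → limiting reagent.
n(Z) = (4/3) × 24.03 = 32.04 mol
mass = 32.04 × 292.48 = 9371 g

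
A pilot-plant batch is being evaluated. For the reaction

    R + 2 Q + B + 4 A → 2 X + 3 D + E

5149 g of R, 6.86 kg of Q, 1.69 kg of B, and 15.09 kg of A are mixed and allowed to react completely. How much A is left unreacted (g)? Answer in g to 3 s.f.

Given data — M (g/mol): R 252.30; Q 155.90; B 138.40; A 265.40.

n(R) = 5149 / 252.30 = 20.41 mol
n(Q) = 6.860×1000 / 155.90 = 44.00 mol
n(B) = 1.690×1000 / 138.40 = 12.21 mol
n(A) = 15.09×1000 / 265.40 = 56.86 mol
n/ν for R = 20.41/1 = 20.41
n/ν for Q = 44.00/2 = 22.00
n/ν for B = 12.21/1 = 12.21
n/ν for A = 56.86/4 = 14.22
Smallest n/ν is B → limiting reagent.
A consumed = (4/1) × 12.21 = 48.84 mol
A remaining = 56.86 − 48.84 = 8.020 mol
mass = 8.020 × 265.40 = 2129 g

2130 g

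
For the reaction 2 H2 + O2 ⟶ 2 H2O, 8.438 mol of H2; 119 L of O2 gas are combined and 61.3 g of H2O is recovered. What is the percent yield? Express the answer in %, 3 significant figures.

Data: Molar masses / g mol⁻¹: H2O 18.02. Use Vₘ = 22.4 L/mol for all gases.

n(H2) = 8.438 mol
n(O2) = 119.0 / 22.4 = 5.313 mol
n/ν → H2: 4.219, O2: 5.313; H2 is limiting.
theoretical n(H2O) = (2/2) × 8.438 = 8.438 mol → 152.1 g
% yield = 61.3 / 152.1 × 100 = 40.30 %

40.3 %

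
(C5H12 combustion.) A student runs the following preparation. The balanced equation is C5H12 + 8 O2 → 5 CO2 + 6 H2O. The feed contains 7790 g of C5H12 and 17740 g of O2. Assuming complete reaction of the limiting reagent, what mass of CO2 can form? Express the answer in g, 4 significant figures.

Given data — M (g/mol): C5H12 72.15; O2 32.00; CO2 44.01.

15250 g

n(C5H12) = 7790 / 72.15 = 108.0 mol
n(O2) = 17740 / 32.00 = 554.4 mol
n/ν for C5H12 = 108.0/1 = 108.0
n/ν for O2 = 554.4/8 = 69.30
Smallest n/ν is O2 → limiting reagent.
n(CO2) = (5/8) × 554.4 = 346.5 mol
mass = 346.5 × 44.01 = 15250 g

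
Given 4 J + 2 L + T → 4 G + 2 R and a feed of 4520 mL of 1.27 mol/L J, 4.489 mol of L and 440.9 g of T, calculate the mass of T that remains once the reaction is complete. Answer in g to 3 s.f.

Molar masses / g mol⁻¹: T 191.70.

n(J) = 1.27 × 4520/1000 = 5.740 mol
n(L) = 4.489 mol
n(T) = 440.9 / 191.70 = 2.300 mol
n/ν for J = 5.740/4 = 1.435
n/ν for L = 4.489/2 = 2.245
n/ν for T = 2.300/1 = 2.300
Smallest n/ν is J → limiting reagent.
T consumed = (1/4) × 5.740 = 1.435 mol
T remaining = 2.300 − 1.435 = 0.8650 mol
mass = 0.8650 × 191.70 = 165.8 g

166 g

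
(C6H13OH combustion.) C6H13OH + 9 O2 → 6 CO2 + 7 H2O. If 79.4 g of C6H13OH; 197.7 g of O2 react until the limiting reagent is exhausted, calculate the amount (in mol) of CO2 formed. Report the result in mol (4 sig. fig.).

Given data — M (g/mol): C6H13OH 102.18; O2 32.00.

4.119 mol

n(C6H13OH) = 79.40 / 102.18 = 0.7771 mol
n(O2) = 197.7 / 32.00 = 6.178 mol
n/ν → C6H13OH: 0.7771, O2: 0.6864; O2 is limiting.
n(CO2) = (6/9) × 6.178 = 4.119 mol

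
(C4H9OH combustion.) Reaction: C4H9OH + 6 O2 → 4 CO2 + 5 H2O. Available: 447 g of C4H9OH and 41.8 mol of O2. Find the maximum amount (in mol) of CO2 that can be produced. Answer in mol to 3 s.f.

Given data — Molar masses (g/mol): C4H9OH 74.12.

24.1 mol

n(C4H9OH) = 447.0 / 74.12 = 6.031 mol
n(O2) = 41.80 mol
n/ν for C4H9OH = 6.031/1 = 6.031
n/ν for O2 = 41.80/6 = 6.967
Smallest n/ν is C4H9OH → limiting reagent.
n(CO2) = (4/1) × 6.031 = 24.12 mol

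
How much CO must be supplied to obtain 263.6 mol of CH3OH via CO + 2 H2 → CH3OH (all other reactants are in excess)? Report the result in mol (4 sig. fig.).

263.6 mol

n(CH3OH) = 263.6 mol
n(CO) = (1/1) × 263.6 = 263.6 mol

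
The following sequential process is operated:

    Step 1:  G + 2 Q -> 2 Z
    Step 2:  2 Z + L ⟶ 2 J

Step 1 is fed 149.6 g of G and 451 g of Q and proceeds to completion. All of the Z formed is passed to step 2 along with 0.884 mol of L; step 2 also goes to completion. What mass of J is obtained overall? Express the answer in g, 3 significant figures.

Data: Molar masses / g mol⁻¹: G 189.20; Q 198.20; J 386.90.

612 g

Step 1:
n(G) = 149.6 / 189.20 = 0.7907 mol
n(Q) = 451.0 / 198.20 = 2.275 mol
n/ν for G = 0.7907/1 = 0.7907
n/ν for Q = 2.275/2 = 1.138
Smallest n/ν is G → limiting reagent.
n(Z) produced = (2/1) × 0.7907 = 1.581 mol
Step 2:
n(Z) available = 1.581 mol
n(L) = 0.8840 mol
n/ν for Z = 1.581/2 = 0.7905
n/ν for L = 0.8840/1 = 0.8840
Smallest n/ν is Z → limiting reagent.
n(J) = (2/2) × 1.581 = 1.581 mol
mass = 1.581 × 386.90 = 611.7 g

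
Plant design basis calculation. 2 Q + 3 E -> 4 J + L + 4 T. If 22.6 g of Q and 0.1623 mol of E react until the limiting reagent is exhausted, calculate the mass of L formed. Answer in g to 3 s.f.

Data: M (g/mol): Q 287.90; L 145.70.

n(Q) = 22.60 / 287.90 = 0.07850 mol
n(E) = 0.1623 mol
n/ν for Q = 0.07850/2 = 0.03925
n/ν for E = 0.1623/3 = 0.05410
Smallest n/ν is Q → limiting reagent.
n(L) = (1/2) × 0.07850 = 0.03925 mol
mass = 0.03925 × 145.70 = 5.719 g

5.72 g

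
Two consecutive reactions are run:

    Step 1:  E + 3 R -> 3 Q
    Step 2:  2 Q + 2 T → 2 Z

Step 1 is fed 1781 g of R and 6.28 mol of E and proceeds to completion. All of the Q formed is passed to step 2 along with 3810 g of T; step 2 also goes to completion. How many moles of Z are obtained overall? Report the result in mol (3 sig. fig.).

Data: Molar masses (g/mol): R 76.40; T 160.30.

Step 1:
n(R) = 1781 / 76.40 = 23.31 mol
n(E) = 6.280 mol
n/ν → R: 7.770, E: 6.280; E is limiting.
n(Q) produced = (3/1) × 6.280 = 18.84 mol
Step 2:
n(Q) available = 18.84 mol
n(T) = 3810 / 160.30 = 23.77 mol
n/ν → Q: 9.420, T: 11.89; Q is limiting.
n(Z) = (2/2) × 18.84 = 18.84 mol

18.8 mol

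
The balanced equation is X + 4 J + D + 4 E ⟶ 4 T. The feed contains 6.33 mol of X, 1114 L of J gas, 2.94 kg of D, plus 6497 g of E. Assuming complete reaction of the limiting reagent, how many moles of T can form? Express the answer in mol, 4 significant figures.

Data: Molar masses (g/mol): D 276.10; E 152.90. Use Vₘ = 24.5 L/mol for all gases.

n(X) = 6.330 mol
n(J) = 1114 / 24.5 = 45.47 mol
n(D) = 2.940×1000 / 276.10 = 10.65 mol
n(E) = 6497 / 152.90 = 42.49 mol
n/ν → X: 6.330, J: 11.37, D: 10.65, E: 10.62; X is limiting.
n(T) = (4/1) × 6.330 = 25.32 mol

25.32 mol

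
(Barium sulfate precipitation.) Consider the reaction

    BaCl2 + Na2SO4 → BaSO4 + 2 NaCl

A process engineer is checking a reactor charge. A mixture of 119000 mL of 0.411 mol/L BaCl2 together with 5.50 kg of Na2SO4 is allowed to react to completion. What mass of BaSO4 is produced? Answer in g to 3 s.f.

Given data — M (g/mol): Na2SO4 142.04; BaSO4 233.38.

9040 g

n(BaCl2) = 0.411 × 119000/1000 = 48.91 mol
n(Na2SO4) = 5.500×1000 / 142.04 = 38.72 mol
n/ν → BaCl2: 48.91, Na2SO4: 38.72; Na2SO4 is limiting.
n(BaSO4) = (1/1) × 38.72 = 38.72 mol
mass = 38.72 × 233.38 = 9036 g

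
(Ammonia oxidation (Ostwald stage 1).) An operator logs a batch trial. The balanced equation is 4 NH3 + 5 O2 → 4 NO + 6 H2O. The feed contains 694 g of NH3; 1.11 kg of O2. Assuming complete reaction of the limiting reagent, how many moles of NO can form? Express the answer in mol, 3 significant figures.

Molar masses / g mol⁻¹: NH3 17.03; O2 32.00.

27.8 mol

n(NH3) = 694.0 / 17.03 = 40.75 mol
n(O2) = 1.110×1000 / 32.00 = 34.69 mol
n/ν → NH3: 10.19, O2: 6.938; O2 is limiting.
n(NO) = (4/5) × 34.69 = 27.75 mol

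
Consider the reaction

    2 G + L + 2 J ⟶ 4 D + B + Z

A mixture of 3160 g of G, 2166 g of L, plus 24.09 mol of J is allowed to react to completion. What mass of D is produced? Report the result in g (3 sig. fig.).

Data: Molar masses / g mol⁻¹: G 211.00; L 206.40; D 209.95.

6290 g

n(G) = 3160 / 211.00 = 14.98 mol
n(L) = 2166 / 206.40 = 10.49 mol
n(J) = 24.09 mol
n/ν for G = 14.98/2 = 7.490
n/ν for L = 10.49/1 = 10.49
n/ν for J = 24.09/2 = 12.05
Smallest n/ν is G → limiting reagent.
n(D) = (4/2) × 14.98 = 29.96 mol
mass = 29.96 × 209.95 = 6290 g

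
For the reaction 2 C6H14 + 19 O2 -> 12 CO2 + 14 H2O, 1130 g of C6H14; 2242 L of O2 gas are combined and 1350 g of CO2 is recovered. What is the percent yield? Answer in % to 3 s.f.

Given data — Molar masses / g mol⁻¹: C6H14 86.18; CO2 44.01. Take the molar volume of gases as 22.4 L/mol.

48.5 %

n(C6H14) = 1130 / 86.18 = 13.11 mol
n(O2) = 2242 / 22.4 = 100.1 mol
n/ν for C6H14 = 13.11/2 = 6.555
n/ν for O2 = 100.1/19 = 5.268
Smallest n/ν is O2 → limiting reagent.
theoretical n(CO2) = (12/19) × 100.1 = 63.22 mol → 2782 g
% yield = 1350 / 2782 × 100 = 48.53 %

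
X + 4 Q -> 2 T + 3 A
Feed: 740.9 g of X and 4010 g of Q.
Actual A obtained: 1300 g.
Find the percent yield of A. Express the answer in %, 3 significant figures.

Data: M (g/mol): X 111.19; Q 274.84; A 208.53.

57.0 %

n(X) = 740.9 / 111.19 = 6.663 mol
n(Q) = 4010 / 274.84 = 14.59 mol
n/ν for X = 6.663/1 = 6.663
n/ν for Q = 14.59/4 = 3.648
Smallest n/ν is Q → limiting reagent.
theoretical n(A) = (3/4) × 14.59 = 10.94 mol → 2281 g
% yield = 1300 / 2281 × 100 = 56.99 %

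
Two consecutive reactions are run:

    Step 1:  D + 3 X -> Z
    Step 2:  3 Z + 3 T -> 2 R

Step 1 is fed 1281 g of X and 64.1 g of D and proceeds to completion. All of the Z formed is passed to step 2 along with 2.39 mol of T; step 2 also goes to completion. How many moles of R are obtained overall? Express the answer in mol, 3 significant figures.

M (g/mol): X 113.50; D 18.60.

Step 1:
n(X) = 1281 / 113.50 = 11.29 mol
n(D) = 64.10 / 18.60 = 3.446 mol
n/ν for X = 11.29/3 = 3.763
n/ν for D = 3.446/1 = 3.446
Smallest n/ν is D → limiting reagent.
n(Z) produced = (1/1) × 3.446 = 3.446 mol
Step 2:
n(Z) available = 3.446 mol
n(T) = 2.390 mol
n/ν for Z = 3.446/3 = 1.149
n/ν for T = 2.390/3 = 0.7967
Smallest n/ν is T → limiting reagent.
n(R) = (2/3) × 2.390 = 1.593 mol

1.59 mol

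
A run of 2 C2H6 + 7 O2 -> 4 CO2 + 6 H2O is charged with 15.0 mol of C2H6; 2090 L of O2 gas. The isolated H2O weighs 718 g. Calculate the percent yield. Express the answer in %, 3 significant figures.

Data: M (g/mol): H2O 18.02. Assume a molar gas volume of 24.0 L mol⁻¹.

88.5 %

n(C2H6) = 15.00 mol
n(O2) = 2090 / 24.0 = 87.08 mol
n/ν → C2H6: 7.500, O2: 12.44; C2H6 is limiting.
theoretical n(H2O) = (6/2) × 15.00 = 45.00 mol → 810.9 g
% yield = 718 / 810.9 × 100 = 88.54 %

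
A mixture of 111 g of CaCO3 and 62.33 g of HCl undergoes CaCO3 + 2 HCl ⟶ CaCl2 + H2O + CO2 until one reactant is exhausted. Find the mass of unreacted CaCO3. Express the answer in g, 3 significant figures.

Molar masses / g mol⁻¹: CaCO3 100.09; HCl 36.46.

n(CaCO3) = 111.0 / 100.09 = 1.109 mol
n(HCl) = 62.33 / 36.46 = 1.710 mol
n/ν for CaCO3 = 1.109/1 = 1.109
n/ν for HCl = 1.710/2 = 0.8550
Smallest n/ν is HCl → limiting reagent.
CaCO3 consumed = (1/2) × 1.710 = 0.8550 mol
CaCO3 remaining = 1.109 − 0.8550 = 0.2540 mol
mass = 0.2540 × 100.09 = 25.42 g

25.4 g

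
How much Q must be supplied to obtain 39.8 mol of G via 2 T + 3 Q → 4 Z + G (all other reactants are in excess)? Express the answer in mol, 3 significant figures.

n(G) = 39.80 mol
n(Q) = (3/1) × 39.80 = 119.4 mol

119 mol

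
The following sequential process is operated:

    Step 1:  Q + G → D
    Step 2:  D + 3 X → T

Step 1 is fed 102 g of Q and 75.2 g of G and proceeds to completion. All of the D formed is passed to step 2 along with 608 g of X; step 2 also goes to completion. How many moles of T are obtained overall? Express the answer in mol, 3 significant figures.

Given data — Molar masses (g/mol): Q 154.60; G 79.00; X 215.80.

0.660 mol

Step 1:
n(Q) = 102.0 / 154.60 = 0.6598 mol
n(G) = 75.20 / 79.00 = 0.9519 mol
n/ν → Q: 0.6598, G: 0.9519; Q is limiting.
n(D) produced = (1/1) × 0.6598 = 0.6598 mol
Step 2:
n(D) available = 0.6598 mol
n(X) = 608.0 / 215.80 = 2.817 mol
n/ν → D: 0.6598, X: 0.9390; D is limiting.
n(T) = (1/1) × 0.6598 = 0.6598 mol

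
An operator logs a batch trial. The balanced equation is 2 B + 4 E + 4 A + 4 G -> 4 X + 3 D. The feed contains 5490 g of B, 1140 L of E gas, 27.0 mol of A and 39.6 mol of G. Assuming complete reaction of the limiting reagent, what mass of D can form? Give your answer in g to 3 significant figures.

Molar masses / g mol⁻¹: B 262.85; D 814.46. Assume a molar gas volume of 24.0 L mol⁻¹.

n(B) = 5490 / 262.85 = 20.89 mol
n(E) = 1140 / 24.0 = 47.50 mol
n(A) = 27.00 mol
n(G) = 39.60 mol
n/ν for B = 20.89/2 = 10.45
n/ν for E = 47.50/4 = 11.88
n/ν for A = 27.00/4 = 6.750
n/ν for G = 39.60/4 = 9.900
Smallest n/ν is A → limiting reagent.
n(D) = (3/4) × 27.00 = 20.25 mol
mass = 20.25 × 814.46 = 16490 g

16500 g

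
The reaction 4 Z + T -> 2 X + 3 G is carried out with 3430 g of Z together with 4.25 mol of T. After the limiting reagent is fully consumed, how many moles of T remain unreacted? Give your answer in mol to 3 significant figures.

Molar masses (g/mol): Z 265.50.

1.02 mol

n(Z) = 3430 / 265.50 = 12.92 mol
n(T) = 4.250 mol
n/ν for Z = 12.92/4 = 3.230
n/ν for T = 4.250/1 = 4.250
Smallest n/ν is Z → limiting reagent.
T consumed = (1/4) × 12.92 = 3.230 mol
T remaining = 4.250 − 3.230 = 1.020 mol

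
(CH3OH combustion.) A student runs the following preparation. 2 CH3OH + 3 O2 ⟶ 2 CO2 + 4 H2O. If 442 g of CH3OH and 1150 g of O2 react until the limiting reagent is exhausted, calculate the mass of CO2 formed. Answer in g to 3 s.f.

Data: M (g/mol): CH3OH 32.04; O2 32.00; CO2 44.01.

n(CH3OH) = 442.0 / 32.04 = 13.80 mol
n(O2) = 1150 / 32.00 = 35.94 mol
n/ν for CH3OH = 13.80/2 = 6.900
n/ν for O2 = 35.94/3 = 11.98
Smallest n/ν is CH3OH → limiting reagent.
n(CO2) = (2/2) × 13.80 = 13.80 mol
mass = 13.80 × 44.01 = 607.3 g

607 g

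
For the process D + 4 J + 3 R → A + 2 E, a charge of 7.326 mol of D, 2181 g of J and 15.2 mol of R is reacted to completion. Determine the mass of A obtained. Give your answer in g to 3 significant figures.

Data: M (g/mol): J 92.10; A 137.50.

697 g

n(D) = 7.326 mol
n(J) = 2181 / 92.10 = 23.68 mol
n(R) = 15.20 mol
n/ν for D = 7.326/1 = 7.326
n/ν for J = 23.68/4 = 5.920
n/ν for R = 15.20/3 = 5.067
Smallest n/ν is R → limiting reagent.
n(A) = (1/3) × 15.20 = 5.067 mol
mass = 5.067 × 137.50 = 696.7 g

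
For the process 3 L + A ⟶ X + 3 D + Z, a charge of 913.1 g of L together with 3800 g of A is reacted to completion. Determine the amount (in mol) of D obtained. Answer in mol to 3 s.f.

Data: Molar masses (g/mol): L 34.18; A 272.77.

n(L) = 913.1 / 34.18 = 26.71 mol
n(A) = 3800 / 272.77 = 13.93 mol
n/ν for L = 26.71/3 = 8.903
n/ν for A = 13.93/1 = 13.93
Smallest n/ν is L → limiting reagent.
n(D) = (3/3) × 26.71 = 26.71 mol

26.7 mol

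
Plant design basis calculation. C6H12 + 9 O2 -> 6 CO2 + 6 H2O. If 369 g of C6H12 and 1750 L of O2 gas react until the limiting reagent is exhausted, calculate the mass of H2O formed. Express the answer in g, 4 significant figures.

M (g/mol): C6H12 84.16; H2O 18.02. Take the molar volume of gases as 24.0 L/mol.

n(C6H12) = 369.0 / 84.16 = 4.385 mol
n(O2) = 1750 / 24.0 = 72.92 mol
n/ν for C6H12 = 4.385/1 = 4.385
n/ν for O2 = 72.92/9 = 8.102
Smallest n/ν is C6H12 → limiting reagent.
n(H2O) = (6/1) × 4.385 = 26.31 mol
mass = 26.31 × 18.02 = 474.1 g

474.1 g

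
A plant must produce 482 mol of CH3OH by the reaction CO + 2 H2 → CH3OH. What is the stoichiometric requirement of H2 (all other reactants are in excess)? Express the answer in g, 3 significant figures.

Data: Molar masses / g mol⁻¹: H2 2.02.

1950 g

n(CH3OH) = 482.0 mol
n(H2) = (2/1) × 482.0 = 964.0 mol
mass = 964.0 × 2.02 = 1947 g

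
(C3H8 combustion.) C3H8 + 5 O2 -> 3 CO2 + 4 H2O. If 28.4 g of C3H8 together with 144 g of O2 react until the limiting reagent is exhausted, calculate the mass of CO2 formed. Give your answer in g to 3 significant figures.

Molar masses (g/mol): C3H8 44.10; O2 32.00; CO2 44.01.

85.0 g

n(C3H8) = 28.40 / 44.10 = 0.6440 mol
n(O2) = 144.0 / 32.00 = 4.500 mol
n/ν → C3H8: 0.6440, O2: 0.9000; C3H8 is limiting.
n(CO2) = (3/1) × 0.6440 = 1.932 mol
mass = 1.932 × 44.01 = 85.03 g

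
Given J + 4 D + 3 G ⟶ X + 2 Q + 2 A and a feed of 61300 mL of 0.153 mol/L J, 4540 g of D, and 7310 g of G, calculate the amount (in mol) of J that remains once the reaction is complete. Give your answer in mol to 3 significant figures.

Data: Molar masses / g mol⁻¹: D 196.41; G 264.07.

3.60 mol

n(J) = 0.153 × 61300/1000 = 9.379 mol
n(D) = 4540 / 196.41 = 23.11 mol
n(G) = 7310 / 264.07 = 27.68 mol
n/ν for J = 9.379/1 = 9.379
n/ν for D = 23.11/4 = 5.778
n/ν for G = 27.68/3 = 9.227
Smallest n/ν is D → limiting reagent.
J consumed = (1/4) × 23.11 = 5.778 mol
J remaining = 9.379 − 5.778 = 3.601 mol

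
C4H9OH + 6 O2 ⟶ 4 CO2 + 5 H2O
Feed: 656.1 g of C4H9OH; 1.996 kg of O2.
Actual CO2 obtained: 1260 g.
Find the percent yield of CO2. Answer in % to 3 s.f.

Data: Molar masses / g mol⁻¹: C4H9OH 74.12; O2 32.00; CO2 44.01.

n(C4H9OH) = 656.1 / 74.12 = 8.852 mol
n(O2) = 1.996×1000 / 32.00 = 62.38 mol
n/ν → C4H9OH: 8.852, O2: 10.40; C4H9OH is limiting.
theoretical n(CO2) = (4/1) × 8.852 = 35.41 mol → 1558 g
% yield = 1260 / 1558 × 100 = 80.87 %

80.9 %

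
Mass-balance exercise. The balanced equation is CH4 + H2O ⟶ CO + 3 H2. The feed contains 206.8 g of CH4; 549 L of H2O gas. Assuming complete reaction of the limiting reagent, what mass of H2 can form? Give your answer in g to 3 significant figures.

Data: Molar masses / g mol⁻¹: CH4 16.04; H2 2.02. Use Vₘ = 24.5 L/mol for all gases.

n(CH4) = 206.8 / 16.04 = 12.89 mol
n(H2O) = 549.0 / 24.5 = 22.41 mol
n/ν → CH4: 12.89, H2O: 22.41; CH4 is limiting.
n(H2) = (3/1) × 12.89 = 38.67 mol
mass = 38.67 × 2.02 = 78.11 g

78.1 g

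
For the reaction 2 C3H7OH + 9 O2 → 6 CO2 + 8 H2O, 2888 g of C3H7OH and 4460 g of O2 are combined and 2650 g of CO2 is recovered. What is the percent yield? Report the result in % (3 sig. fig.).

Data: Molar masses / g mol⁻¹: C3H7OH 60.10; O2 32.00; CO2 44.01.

n(C3H7OH) = 2888 / 60.10 = 48.05 mol
n(O2) = 4460 / 32.00 = 139.4 mol
n/ν for C3H7OH = 48.05/2 = 24.03
n/ν for O2 = 139.4/9 = 15.49
Smallest n/ν is O2 → limiting reagent.
theoretical n(CO2) = (6/9) × 139.4 = 92.93 mol → 4090 g
% yield = 2650 / 4090 × 100 = 64.79 %

64.8 %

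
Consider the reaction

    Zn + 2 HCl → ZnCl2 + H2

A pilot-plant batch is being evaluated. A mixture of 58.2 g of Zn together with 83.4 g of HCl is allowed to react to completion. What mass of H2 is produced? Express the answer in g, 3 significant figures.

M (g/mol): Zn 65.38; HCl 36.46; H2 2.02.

1.80 g

n(Zn) = 58.20 / 65.38 = 0.8902 mol
n(HCl) = 83.40 / 36.46 = 2.287 mol
n/ν → Zn: 0.8902, HCl: 1.144; Zn is limiting.
n(H2) = (1/1) × 0.8902 = 0.8902 mol
mass = 0.8902 × 2.02 = 1.798 g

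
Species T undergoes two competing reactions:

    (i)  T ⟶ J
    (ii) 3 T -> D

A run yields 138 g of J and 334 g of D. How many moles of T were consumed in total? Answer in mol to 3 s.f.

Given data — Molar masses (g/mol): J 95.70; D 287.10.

n(J) = 138 / 95.70 = 1.442 mol
n(D) = 334 / 287.10 = 1.163 mol
n(T) via (i) = (1/1)×1.442 = 1.442 mol
n(T) via (ii) = (3/1)×1.163 = 3.489 mol
total n(T) = 1.442 + 3.489 = 4.931 mol

4.93 mol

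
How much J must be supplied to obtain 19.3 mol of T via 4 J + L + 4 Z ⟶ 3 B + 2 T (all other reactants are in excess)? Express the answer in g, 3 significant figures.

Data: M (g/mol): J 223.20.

8620 g

n(T) = 19.30 mol
n(J) = (4/2) × 19.30 = 38.60 mol
mass = 38.60 × 223.20 = 8616 g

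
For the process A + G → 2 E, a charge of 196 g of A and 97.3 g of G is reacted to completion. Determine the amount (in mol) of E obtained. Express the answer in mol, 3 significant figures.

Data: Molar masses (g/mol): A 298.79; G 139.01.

1.31 mol

n(A) = 196.0 / 298.79 = 0.6560 mol
n(G) = 97.30 / 139.01 = 0.6999 mol
n/ν for A = 0.6560/1 = 0.6560
n/ν for G = 0.6999/1 = 0.6999
Smallest n/ν is A → limiting reagent.
n(E) = (2/1) × 0.6560 = 1.312 mol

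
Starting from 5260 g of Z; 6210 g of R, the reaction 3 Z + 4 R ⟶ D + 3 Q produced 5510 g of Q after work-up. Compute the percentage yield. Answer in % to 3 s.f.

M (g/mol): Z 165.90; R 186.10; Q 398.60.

n(Z) = 5260 / 165.90 = 31.71 mol
n(R) = 6210 / 186.10 = 33.37 mol
n/ν → Z: 10.57, R: 8.343; R is limiting.
theoretical n(Q) = (3/4) × 33.37 = 25.03 mol → 9977 g
% yield = 5510 / 9977 × 100 = 55.23 %

55.2 %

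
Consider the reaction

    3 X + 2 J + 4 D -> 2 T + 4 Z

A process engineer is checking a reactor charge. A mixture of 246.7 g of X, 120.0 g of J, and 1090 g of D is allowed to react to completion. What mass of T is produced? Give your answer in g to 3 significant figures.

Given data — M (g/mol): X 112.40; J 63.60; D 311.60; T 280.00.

410 g

n(X) = 246.7 / 112.40 = 2.195 mol
n(J) = 120.0 / 63.60 = 1.887 mol
n(D) = 1090 / 311.60 = 3.498 mol
n/ν → X: 0.7317, J: 0.9435, D: 0.8745; X is limiting.
n(T) = (2/3) × 2.195 = 1.463 mol
mass = 1.463 × 280.00 = 409.6 g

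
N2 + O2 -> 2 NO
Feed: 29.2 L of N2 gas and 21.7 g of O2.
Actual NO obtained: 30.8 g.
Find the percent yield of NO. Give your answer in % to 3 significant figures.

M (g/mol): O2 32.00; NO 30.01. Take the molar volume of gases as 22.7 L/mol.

n(N2) = 29.20 / 22.7 = 1.286 mol
n(O2) = 21.70 / 32.00 = 0.6781 mol
n/ν → N2: 1.286, O2: 0.6781; O2 is limiting.
theoretical n(NO) = (2/1) × 0.6781 = 1.356 mol → 40.69 g
% yield = 30.8 / 40.69 × 100 = 75.69 %

75.7 %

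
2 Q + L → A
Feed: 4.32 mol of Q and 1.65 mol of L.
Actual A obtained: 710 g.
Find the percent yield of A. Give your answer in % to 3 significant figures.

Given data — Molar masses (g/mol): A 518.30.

n(Q) = 4.320 mol
n(L) = 1.650 mol
n/ν for Q = 4.320/2 = 2.160
n/ν for L = 1.650/1 = 1.650
Smallest n/ν is L → limiting reagent.
theoretical n(A) = (1/1) × 1.650 = 1.650 mol → 855.2 g
% yield = 710 / 855.2 × 100 = 83.02 %

83.0 %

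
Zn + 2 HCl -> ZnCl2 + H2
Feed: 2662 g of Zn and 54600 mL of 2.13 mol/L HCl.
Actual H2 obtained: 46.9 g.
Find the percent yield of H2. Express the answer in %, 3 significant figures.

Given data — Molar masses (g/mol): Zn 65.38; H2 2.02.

57.0 %

n(Zn) = 2662 / 65.38 = 40.72 mol
n(HCl) = 2.13 × 54600/1000 = 116.3 mol
n/ν → Zn: 40.72, HCl: 58.15; Zn is limiting.
theoretical n(H2) = (1/1) × 40.72 = 40.72 mol → 82.25 g
% yield = 46.9 / 82.25 × 100 = 57.02 %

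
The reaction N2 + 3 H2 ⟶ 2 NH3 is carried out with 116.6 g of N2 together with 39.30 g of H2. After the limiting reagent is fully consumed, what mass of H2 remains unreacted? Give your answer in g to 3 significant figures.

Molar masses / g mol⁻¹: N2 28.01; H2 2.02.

14.1 g

n(N2) = 116.6 / 28.01 = 4.163 mol
n(H2) = 39.30 / 2.02 = 19.46 mol
n/ν for N2 = 4.163/1 = 4.163
n/ν for H2 = 19.46/3 = 6.487
Smallest n/ν is N2 → limiting reagent.
H2 consumed = (3/1) × 4.163 = 12.49 mol
H2 remaining = 19.46 − 12.49 = 6.970 mol
mass = 6.970 × 2.02 = 14.08 g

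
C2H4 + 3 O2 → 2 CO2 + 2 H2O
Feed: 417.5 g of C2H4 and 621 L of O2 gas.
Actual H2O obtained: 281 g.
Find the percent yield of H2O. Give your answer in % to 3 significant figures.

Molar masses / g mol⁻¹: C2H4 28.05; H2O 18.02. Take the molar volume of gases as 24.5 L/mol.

92.3 %

n(C2H4) = 417.5 / 28.05 = 14.88 mol
n(O2) = 621.0 / 24.5 = 25.35 mol
n/ν → C2H4: 14.88, O2: 8.450; O2 is limiting.
theoretical n(H2O) = (2/3) × 25.35 = 16.90 mol → 304.5 g
% yield = 281 / 304.5 × 100 = 92.28 %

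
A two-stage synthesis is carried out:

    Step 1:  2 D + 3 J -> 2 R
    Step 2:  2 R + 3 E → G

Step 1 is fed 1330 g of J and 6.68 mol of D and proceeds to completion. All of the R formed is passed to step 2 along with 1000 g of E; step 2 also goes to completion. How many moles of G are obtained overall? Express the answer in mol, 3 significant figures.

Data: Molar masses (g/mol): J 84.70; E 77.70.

3.34 mol

Step 1:
n(J) = 1330 / 84.70 = 15.70 mol
n(D) = 6.680 mol
n/ν for J = 15.70/3 = 5.233
n/ν for D = 6.680/2 = 3.340
Smallest n/ν is D → limiting reagent.
n(R) produced = (2/2) × 6.680 = 6.680 mol
Step 2:
n(R) available = 6.680 mol
n(E) = 1000 / 77.70 = 12.87 mol
n/ν for R = 6.680/2 = 3.340
n/ν for E = 12.87/3 = 4.290
Smallest n/ν is R → limiting reagent.
n(G) = (1/2) × 6.680 = 3.340 mol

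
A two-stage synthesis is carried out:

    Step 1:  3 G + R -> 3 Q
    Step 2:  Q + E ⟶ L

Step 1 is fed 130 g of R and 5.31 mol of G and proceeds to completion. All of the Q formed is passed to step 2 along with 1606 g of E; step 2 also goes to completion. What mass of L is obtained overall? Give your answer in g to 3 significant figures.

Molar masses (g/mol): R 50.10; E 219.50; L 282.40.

Step 1:
n(R) = 130.0 / 50.10 = 2.595 mol
n(G) = 5.310 mol
n/ν for R = 2.595/1 = 2.595
n/ν for G = 5.310/3 = 1.770
Smallest n/ν is G → limiting reagent.
n(Q) produced = (3/3) × 5.310 = 5.310 mol
Step 2:
n(Q) available = 5.310 mol
n(E) = 1606 / 219.50 = 7.317 mol
n/ν for Q = 5.310/1 = 5.310
n/ν for E = 7.317/1 = 7.317
Smallest n/ν is Q → limiting reagent.
n(L) = (1/1) × 5.310 = 5.310 mol
mass = 5.310 × 282.40 = 1500 g

1500 g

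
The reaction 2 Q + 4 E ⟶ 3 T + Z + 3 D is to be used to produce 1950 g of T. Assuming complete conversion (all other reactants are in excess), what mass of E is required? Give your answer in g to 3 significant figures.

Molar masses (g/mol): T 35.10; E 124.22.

9200 g

n(T) = 1950 / 35.10 = 55.56 mol
n(E) = (4/3) × 55.56 = 74.08 mol
mass = 74.08 × 124.22 = 9202 g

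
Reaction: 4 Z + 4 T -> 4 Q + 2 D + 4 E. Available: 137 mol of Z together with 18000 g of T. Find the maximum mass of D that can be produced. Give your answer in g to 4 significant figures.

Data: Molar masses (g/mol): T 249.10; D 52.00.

n(Z) = 137.0 mol
n(T) = 18000 / 249.10 = 72.26 mol
n/ν for Z = 137.0/4 = 34.25
n/ν for T = 72.26/4 = 18.07
Smallest n/ν is T → limiting reagent.
n(D) = (2/4) × 72.26 = 36.13 mol
mass = 36.13 × 52.00 = 1879 g

1879 g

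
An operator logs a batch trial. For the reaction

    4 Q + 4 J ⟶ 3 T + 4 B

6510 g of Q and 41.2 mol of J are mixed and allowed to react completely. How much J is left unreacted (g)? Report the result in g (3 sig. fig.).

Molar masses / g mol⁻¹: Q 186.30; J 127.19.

796 g

n(Q) = 6510 / 186.30 = 34.94 mol
n(J) = 41.20 mol
n/ν for Q = 34.94/4 = 8.735
n/ν for J = 41.20/4 = 10.30
Smallest n/ν is Q → limiting reagent.
J consumed = (4/4) × 34.94 = 34.94 mol
J remaining = 41.20 − 34.94 = 6.260 mol
mass = 6.260 × 127.19 = 796.2 g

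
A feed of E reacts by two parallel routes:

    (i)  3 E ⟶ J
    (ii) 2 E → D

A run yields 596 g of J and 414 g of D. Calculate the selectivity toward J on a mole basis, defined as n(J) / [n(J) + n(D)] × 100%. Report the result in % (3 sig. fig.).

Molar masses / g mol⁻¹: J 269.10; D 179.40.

n(J) = 596 / 269.10 = 2.215 mol
n(D) = 414 / 179.40 = 2.308 mol
selectivity = 2.215/(2.215+2.308) × 100 = 48.97 %

49.0 %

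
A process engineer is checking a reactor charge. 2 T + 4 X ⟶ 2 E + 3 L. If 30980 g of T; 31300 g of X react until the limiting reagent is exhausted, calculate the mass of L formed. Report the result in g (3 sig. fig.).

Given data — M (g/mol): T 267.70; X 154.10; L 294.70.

44900 g

n(T) = 30980 / 267.70 = 115.7 mol
n(X) = 31300 / 154.10 = 203.1 mol
n/ν for T = 115.7/2 = 57.85
n/ν for X = 203.1/4 = 50.78
Smallest n/ν is X → limiting reagent.
n(L) = (3/4) × 203.1 = 152.3 mol
mass = 152.3 × 294.70 = 44880 g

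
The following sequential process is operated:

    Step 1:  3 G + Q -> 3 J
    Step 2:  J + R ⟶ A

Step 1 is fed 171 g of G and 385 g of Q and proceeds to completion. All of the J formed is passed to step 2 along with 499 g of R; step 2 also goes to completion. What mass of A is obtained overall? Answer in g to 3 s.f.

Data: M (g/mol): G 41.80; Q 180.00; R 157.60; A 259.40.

Step 1:
n(G) = 171.0 / 41.80 = 4.091 mol
n(Q) = 385.0 / 180.00 = 2.139 mol
n/ν for G = 4.091/3 = 1.364
n/ν for Q = 2.139/1 = 2.139
Smallest n/ν is G → limiting reagent.
n(J) produced = (3/3) × 4.091 = 4.091 mol
Step 2:
n(J) available = 4.091 mol
n(R) = 499.0 / 157.60 = 3.166 mol
n/ν for J = 4.091/1 = 4.091
n/ν for R = 3.166/1 = 3.166
Smallest n/ν is R → limiting reagent.
n(A) = (1/1) × 3.166 = 3.166 mol
mass = 3.166 × 259.40 = 821.3 g

821 g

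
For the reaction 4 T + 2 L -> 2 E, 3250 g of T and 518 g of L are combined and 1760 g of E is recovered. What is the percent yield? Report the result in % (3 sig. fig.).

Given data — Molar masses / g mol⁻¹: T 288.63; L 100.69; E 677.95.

n(T) = 3250 / 288.63 = 11.26 mol
n(L) = 518.0 / 100.69 = 5.145 mol
n/ν for T = 11.26/4 = 2.815
n/ν for L = 5.145/2 = 2.573
Smallest n/ν is L → limiting reagent.
theoretical n(E) = (2/2) × 5.145 = 5.145 mol → 3488 g
% yield = 1760 / 3488 × 100 = 50.46 %

50.5 %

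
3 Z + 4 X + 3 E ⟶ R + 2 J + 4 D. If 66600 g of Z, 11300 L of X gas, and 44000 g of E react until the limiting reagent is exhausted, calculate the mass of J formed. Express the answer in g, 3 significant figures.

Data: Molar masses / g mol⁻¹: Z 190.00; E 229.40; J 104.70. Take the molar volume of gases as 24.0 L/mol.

13400 g

n(Z) = 66600 / 190.00 = 350.5 mol
n(X) = 11300 / 24.0 = 470.8 mol
n(E) = 44000 / 229.40 = 191.8 mol
n/ν for Z = 350.5/3 = 116.8
n/ν for X = 470.8/4 = 117.7
n/ν for E = 191.8/3 = 63.93
Smallest n/ν is E → limiting reagent.
n(J) = (2/3) × 191.8 = 127.9 mol
mass = 127.9 × 104.70 = 13390 g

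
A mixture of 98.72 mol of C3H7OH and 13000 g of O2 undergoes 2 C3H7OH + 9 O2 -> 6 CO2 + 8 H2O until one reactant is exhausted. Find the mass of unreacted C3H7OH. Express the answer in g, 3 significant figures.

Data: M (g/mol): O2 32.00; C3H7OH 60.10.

507 g

n(C3H7OH) = 98.72 mol
n(O2) = 13000 / 32.00 = 406.3 mol
n/ν → C3H7OH: 49.36, O2: 45.14; O2 is limiting.
C3H7OH consumed = (2/9) × 406.3 = 90.29 mol
C3H7OH remaining = 98.72 − 90.29 = 8.430 mol
mass = 8.430 × 60.10 = 506.6 g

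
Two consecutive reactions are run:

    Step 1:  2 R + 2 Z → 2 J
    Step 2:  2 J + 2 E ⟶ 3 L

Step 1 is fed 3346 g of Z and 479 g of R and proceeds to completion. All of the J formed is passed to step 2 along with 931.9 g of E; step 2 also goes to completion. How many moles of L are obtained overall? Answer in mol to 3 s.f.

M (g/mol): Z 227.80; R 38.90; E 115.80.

Step 1:
n(Z) = 3346 / 227.80 = 14.69 mol
n(R) = 479.0 / 38.90 = 12.31 mol
n/ν → Z: 7.345, R: 6.155; R is limiting.
n(J) produced = (2/2) × 12.31 = 12.31 mol
Step 2:
n(J) available = 12.31 mol
n(E) = 931.9 / 115.80 = 8.047 mol
n/ν → J: 6.155, E: 4.024; E is limiting.
n(L) = (3/2) × 8.047 = 12.07 mol

12.1 mol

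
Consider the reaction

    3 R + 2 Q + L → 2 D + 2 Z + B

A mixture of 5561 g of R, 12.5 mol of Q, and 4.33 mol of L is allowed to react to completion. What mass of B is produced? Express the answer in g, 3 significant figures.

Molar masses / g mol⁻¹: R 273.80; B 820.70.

n(R) = 5561 / 273.80 = 20.31 mol
n(Q) = 12.50 mol
n(L) = 4.330 mol
n/ν → R: 6.770, Q: 6.250, L: 4.330; L is limiting.
n(B) = (1/1) × 4.330 = 4.330 mol
mass = 4.330 × 820.70 = 3554 g

3550 g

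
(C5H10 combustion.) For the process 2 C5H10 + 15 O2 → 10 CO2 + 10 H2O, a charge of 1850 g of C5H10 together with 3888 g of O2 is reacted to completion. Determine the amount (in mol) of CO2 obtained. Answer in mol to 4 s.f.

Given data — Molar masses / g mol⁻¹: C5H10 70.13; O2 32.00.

81.00 mol

n(C5H10) = 1850 / 70.13 = 26.38 mol
n(O2) = 3888 / 32.00 = 121.5 mol
n/ν for C5H10 = 26.38/2 = 13.19
n/ν for O2 = 121.5/15 = 8.100
Smallest n/ν is O2 → limiting reagent.
n(CO2) = (10/15) × 121.5 = 81.00 mol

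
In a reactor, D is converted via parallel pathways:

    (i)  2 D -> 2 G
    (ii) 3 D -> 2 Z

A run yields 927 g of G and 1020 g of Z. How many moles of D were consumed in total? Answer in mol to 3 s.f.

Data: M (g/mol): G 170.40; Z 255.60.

11.4 mol

n(G) = 927 / 170.40 = 5.440 mol
n(Z) = 1020 / 255.60 = 3.991 mol
n(D) via (i) = (2/2)×5.440 = 5.440 mol
n(D) via (ii) = (3/2)×3.991 = 5.987 mol
total n(D) = 5.440 + 5.987 = 11.43 mol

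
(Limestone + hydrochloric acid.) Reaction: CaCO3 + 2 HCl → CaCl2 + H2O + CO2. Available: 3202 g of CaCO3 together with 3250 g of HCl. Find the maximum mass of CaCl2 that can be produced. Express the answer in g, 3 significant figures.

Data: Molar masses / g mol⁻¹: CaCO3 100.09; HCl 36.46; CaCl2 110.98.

n(CaCO3) = 3202 / 100.09 = 31.99 mol
n(HCl) = 3250 / 36.46 = 89.14 mol
n/ν for CaCO3 = 31.99/1 = 31.99
n/ν for HCl = 89.14/2 = 44.57
Smallest n/ν is CaCO3 → limiting reagent.
n(CaCl2) = (1/1) × 31.99 = 31.99 mol
mass = 31.99 × 110.98 = 3550 g

3550 g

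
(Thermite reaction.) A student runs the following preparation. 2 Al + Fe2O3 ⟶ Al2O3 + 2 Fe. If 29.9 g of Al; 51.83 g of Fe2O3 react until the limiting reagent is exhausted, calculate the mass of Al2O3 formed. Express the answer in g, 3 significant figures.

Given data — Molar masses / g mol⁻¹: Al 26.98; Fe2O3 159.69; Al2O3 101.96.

n(Al) = 29.90 / 26.98 = 1.108 mol
n(Fe2O3) = 51.83 / 159.69 = 0.3246 mol
n/ν → Al: 0.5540, Fe2O3: 0.3246; Fe2O3 is limiting.
n(Al2O3) = (1/1) × 0.3246 = 0.3246 mol
mass = 0.3246 × 101.96 = 33.10 g

33.1 g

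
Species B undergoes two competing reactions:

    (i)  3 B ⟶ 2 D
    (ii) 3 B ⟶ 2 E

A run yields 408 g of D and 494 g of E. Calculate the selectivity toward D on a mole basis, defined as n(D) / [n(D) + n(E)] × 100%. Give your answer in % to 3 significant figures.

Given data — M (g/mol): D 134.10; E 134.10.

n(D) = 408 / 134.10 = 3.043 mol
n(E) = 494 / 134.10 = 3.684 mol
selectivity = 3.043/(3.043+3.684) × 100 = 45.24 %

45.2 %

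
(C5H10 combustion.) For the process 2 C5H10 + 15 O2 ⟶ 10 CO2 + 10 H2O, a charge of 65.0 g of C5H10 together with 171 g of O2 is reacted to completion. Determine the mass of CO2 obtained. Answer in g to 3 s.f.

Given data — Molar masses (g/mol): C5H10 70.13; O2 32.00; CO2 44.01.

157 g

n(C5H10) = 65.00 / 70.13 = 0.9269 mol
n(O2) = 171.0 / 32.00 = 5.344 mol
n/ν for C5H10 = 0.9269/2 = 0.4635
n/ν for O2 = 5.344/15 = 0.3563
Smallest n/ν is O2 → limiting reagent.
n(CO2) = (10/15) × 5.344 = 3.563 mol
mass = 3.563 × 44.01 = 156.8 g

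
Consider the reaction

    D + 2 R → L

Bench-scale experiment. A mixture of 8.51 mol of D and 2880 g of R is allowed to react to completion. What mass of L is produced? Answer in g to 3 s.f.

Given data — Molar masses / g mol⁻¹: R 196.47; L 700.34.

n(D) = 8.510 mol
n(R) = 2880 / 196.47 = 14.66 mol
n/ν for D = 8.510/1 = 8.510
n/ν for R = 14.66/2 = 7.330
Smallest n/ν is R → limiting reagent.
n(L) = (1/2) × 14.66 = 7.330 mol
mass = 7.330 × 700.34 = 5133 g

5130 g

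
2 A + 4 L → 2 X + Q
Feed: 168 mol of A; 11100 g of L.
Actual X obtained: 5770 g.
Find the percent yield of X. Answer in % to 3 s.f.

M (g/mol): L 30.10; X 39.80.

n(A) = 168.0 mol
n(L) = 11100 / 30.10 = 368.8 mol
n/ν for A = 168.0/2 = 84.00
n/ν for L = 368.8/4 = 92.20
Smallest n/ν is A → limiting reagent.
theoretical n(X) = (2/2) × 168.0 = 168.0 mol → 6686 g
% yield = 5770 / 6686 × 100 = 86.30 %

86.3 %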